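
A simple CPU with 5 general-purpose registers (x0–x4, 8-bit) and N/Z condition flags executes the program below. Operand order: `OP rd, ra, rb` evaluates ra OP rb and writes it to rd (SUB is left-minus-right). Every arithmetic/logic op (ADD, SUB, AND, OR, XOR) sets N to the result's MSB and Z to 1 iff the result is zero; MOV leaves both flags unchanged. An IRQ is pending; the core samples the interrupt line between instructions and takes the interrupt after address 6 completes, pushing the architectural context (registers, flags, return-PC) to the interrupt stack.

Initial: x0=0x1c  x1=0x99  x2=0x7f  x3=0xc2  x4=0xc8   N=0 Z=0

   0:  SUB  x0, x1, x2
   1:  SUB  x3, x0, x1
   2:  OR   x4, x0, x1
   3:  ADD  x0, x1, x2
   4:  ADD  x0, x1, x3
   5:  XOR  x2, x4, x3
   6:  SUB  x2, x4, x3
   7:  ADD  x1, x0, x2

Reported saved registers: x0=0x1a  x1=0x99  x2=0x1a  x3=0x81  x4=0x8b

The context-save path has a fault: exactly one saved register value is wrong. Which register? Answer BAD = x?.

after  0: x0=0x1a x1=0x99 x2=0x7f x3=0xc2 x4=0xc8  N=0 Z=0
after  1: x0=0x1a x1=0x99 x2=0x7f x3=0x81 x4=0xc8  N=1 Z=0
after  2: x0=0x1a x1=0x99 x2=0x7f x3=0x81 x4=0x9b  N=1 Z=0
after  3: x0=0x18 x1=0x99 x2=0x7f x3=0x81 x4=0x9b  N=0 Z=0
after  4: x0=0x1a x1=0x99 x2=0x7f x3=0x81 x4=0x9b  N=0 Z=0
after  5: x0=0x1a x1=0x99 x2=0x1a x3=0x81 x4=0x9b  N=0 Z=0
after  6: x0=0x1a x1=0x99 x2=0x1a x3=0x81 x4=0x9b  N=0 Z=0
-- IRQ taken; context saved, return-PC = 7 --
mismatch: x4: reported 0x8b vs actual 0x9b

BAD = x4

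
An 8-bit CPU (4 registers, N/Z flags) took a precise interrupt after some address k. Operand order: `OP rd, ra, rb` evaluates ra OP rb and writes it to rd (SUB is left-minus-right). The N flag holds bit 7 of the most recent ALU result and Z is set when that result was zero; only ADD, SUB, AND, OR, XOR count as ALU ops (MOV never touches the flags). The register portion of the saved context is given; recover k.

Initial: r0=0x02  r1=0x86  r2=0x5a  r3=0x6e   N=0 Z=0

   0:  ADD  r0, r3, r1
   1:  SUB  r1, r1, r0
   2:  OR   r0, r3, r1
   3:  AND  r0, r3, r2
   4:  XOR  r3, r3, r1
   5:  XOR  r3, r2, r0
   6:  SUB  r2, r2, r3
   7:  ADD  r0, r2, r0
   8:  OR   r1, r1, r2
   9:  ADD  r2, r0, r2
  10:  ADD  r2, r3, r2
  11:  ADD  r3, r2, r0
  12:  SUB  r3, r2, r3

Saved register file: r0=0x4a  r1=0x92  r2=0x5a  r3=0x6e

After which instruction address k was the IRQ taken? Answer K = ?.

after  0: r0=0xf4 r1=0x86 r2=0x5a r3=0x6e  N=1 Z=0
after  1: r0=0xf4 r1=0x92 r2=0x5a r3=0x6e  N=1 Z=0
after  2: r0=0xfe r1=0x92 r2=0x5a r3=0x6e  N=1 Z=0
after  3: r0=0x4a r1=0x92 r2=0x5a r3=0x6e  N=0 Z=0
-- IRQ taken; context saved, return-PC = 4 --

K = 3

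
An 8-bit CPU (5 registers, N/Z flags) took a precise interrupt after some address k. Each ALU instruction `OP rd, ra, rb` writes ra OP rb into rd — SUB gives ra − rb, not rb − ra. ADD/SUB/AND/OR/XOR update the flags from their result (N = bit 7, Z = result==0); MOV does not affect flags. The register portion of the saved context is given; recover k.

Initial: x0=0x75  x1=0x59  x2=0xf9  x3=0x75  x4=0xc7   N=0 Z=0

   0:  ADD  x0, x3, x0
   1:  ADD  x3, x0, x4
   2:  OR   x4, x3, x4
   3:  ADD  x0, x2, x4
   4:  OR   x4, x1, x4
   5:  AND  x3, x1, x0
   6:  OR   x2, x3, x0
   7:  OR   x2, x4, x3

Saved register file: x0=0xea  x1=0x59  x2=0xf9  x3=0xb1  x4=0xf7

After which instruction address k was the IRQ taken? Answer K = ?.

after  0: x0=0xea x1=0x59 x2=0xf9 x3=0x75 x4=0xc7  N=1 Z=0
after  1: x0=0xea x1=0x59 x2=0xf9 x3=0xb1 x4=0xc7  N=1 Z=0
after  2: x0=0xea x1=0x59 x2=0xf9 x3=0xb1 x4=0xf7  N=1 Z=0
-- IRQ taken; context saved, return-PC = 3 --

K = 2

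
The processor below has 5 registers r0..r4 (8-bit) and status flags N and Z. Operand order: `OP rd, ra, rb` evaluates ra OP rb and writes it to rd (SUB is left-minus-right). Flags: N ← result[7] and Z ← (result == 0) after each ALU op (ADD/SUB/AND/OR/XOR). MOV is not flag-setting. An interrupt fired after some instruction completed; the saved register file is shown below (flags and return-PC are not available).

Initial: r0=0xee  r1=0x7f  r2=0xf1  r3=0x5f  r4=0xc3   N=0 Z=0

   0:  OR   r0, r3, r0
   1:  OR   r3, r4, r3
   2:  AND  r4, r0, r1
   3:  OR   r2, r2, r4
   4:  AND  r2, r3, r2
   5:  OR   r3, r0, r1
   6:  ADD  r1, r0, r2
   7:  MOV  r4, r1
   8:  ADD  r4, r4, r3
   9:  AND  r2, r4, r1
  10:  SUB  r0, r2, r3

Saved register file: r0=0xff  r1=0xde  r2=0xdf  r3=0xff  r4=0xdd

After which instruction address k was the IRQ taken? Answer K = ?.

after  0: r0=0xff r1=0x7f r2=0xf1 r3=0x5f r4=0xc3  N=1 Z=0
after  1: r0=0xff r1=0x7f r2=0xf1 r3=0xdf r4=0xc3  N=1 Z=0
after  2: r0=0xff r1=0x7f r2=0xf1 r3=0xdf r4=0x7f  N=0 Z=0
after  3: r0=0xff r1=0x7f r2=0xff r3=0xdf r4=0x7f  N=1 Z=0
after  4: r0=0xff r1=0x7f r2=0xdf r3=0xdf r4=0x7f  N=1 Z=0
after  5: r0=0xff r1=0x7f r2=0xdf r3=0xff r4=0x7f  N=1 Z=0
after  6: r0=0xff r1=0xde r2=0xdf r3=0xff r4=0x7f  N=1 Z=0
after  7: r0=0xff r1=0xde r2=0xdf r3=0xff r4=0xde  N=1 Z=0
after  8: r0=0xff r1=0xde r2=0xdf r3=0xff r4=0xdd  N=1 Z=0
-- IRQ taken; context saved, return-PC = 9 --

K = 8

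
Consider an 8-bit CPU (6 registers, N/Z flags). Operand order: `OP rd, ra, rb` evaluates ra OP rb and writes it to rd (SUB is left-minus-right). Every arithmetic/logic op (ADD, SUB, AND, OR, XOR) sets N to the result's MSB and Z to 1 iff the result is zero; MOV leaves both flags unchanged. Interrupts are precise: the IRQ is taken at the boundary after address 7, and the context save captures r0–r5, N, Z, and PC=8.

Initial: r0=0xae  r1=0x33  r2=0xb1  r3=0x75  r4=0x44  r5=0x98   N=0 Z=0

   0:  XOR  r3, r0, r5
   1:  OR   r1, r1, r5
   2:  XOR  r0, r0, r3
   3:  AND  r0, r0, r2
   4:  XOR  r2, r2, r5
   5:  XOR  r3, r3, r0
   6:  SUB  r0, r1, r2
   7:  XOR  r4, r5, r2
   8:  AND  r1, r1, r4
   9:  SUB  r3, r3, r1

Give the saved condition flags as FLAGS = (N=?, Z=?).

after  0: r0=0xae r1=0x33 r2=0xb1 r3=0x36 r4=0x44 r5=0x98  N=0 Z=0
after  1: r0=0xae r1=0xbb r2=0xb1 r3=0x36 r4=0x44 r5=0x98  N=1 Z=0
after  2: r0=0x98 r1=0xbb r2=0xb1 r3=0x36 r4=0x44 r5=0x98  N=1 Z=0
after  3: r0=0x90 r1=0xbb r2=0xb1 r3=0x36 r4=0x44 r5=0x98  N=1 Z=0
after  4: r0=0x90 r1=0xbb r2=0x29 r3=0x36 r4=0x44 r5=0x98  N=0 Z=0
after  5: r0=0x90 r1=0xbb r2=0x29 r3=0xa6 r4=0x44 r5=0x98  N=1 Z=0
after  6: r0=0x92 r1=0xbb r2=0x29 r3=0xa6 r4=0x44 r5=0x98  N=1 Z=0
after  7: r0=0x92 r1=0xbb r2=0x29 r3=0xa6 r4=0xb1 r5=0x98  N=1 Z=0
-- IRQ taken; context saved, return-PC = 8 --

FLAGS = (N=1, Z=0)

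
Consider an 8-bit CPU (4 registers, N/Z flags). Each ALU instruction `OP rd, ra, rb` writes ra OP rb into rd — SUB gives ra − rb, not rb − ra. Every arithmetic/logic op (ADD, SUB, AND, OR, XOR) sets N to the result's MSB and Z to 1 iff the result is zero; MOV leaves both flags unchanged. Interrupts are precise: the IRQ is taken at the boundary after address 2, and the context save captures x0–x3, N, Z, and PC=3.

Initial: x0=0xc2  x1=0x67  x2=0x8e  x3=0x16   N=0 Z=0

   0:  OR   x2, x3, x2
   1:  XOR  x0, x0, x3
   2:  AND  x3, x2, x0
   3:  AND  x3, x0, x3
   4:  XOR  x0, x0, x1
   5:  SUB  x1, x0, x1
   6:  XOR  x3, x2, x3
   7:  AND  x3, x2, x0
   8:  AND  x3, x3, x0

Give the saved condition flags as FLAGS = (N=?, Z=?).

after  0: x0=0xc2 x1=0x67 x2=0x9e x3=0x16  N=1 Z=0
after  1: x0=0xd4 x1=0x67 x2=0x9e x3=0x16  N=1 Z=0
after  2: x0=0xd4 x1=0x67 x2=0x9e x3=0x94  N=1 Z=0
-- IRQ taken; context saved, return-PC = 3 --

FLAGS = (N=1, Z=0)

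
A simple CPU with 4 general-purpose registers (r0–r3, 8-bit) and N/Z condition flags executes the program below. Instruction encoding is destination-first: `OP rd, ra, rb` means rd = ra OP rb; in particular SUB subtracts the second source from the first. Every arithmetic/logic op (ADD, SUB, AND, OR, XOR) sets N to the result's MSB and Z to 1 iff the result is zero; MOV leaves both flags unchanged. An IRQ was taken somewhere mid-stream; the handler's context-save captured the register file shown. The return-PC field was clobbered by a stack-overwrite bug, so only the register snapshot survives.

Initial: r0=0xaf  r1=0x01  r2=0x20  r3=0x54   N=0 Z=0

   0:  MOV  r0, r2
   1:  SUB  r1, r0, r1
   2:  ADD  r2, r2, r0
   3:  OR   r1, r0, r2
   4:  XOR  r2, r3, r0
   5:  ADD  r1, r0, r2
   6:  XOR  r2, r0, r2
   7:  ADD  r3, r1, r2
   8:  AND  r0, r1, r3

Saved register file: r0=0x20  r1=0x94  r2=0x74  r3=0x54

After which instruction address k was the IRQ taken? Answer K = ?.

after  0: r0=0x20 r1=0x01 r2=0x20 r3=0x54  N=0 Z=0
after  1: r0=0x20 r1=0x1f r2=0x20 r3=0x54  N=0 Z=0
after  2: r0=0x20 r1=0x1f r2=0x40 r3=0x54  N=0 Z=0
after  3: r0=0x20 r1=0x60 r2=0x40 r3=0x54  N=0 Z=0
after  4: r0=0x20 r1=0x60 r2=0x74 r3=0x54  N=0 Z=0
after  5: r0=0x20 r1=0x94 r2=0x74 r3=0x54  N=1 Z=0
-- IRQ taken; context saved, return-PC = 6 --

K = 5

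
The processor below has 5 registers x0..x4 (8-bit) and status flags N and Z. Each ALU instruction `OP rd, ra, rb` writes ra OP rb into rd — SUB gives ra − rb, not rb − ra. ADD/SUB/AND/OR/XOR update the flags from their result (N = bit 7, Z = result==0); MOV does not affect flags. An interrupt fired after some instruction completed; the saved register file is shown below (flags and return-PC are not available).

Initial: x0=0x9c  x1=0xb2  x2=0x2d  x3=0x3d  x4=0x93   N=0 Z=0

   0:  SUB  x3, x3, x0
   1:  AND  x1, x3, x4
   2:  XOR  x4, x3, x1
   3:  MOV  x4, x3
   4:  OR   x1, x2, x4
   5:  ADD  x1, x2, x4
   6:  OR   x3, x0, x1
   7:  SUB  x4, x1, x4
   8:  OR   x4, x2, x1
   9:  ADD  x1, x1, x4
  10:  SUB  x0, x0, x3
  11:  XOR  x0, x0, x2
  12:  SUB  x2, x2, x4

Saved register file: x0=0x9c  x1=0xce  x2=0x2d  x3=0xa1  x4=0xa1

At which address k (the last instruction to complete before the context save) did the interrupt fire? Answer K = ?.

after  0: x0=0x9c x1=0xb2 x2=0x2d x3=0xa1 x4=0x93  N=1 Z=0
after  1: x0=0x9c x1=0x81 x2=0x2d x3=0xa1 x4=0x93  N=1 Z=0
after  2: x0=0x9c x1=0x81 x2=0x2d x3=0xa1 x4=0x20  N=0 Z=0
after  3: x0=0x9c x1=0x81 x2=0x2d x3=0xa1 x4=0xa1  N=0 Z=0
after  4: x0=0x9c x1=0xad x2=0x2d x3=0xa1 x4=0xa1  N=1 Z=0
after  5: x0=0x9c x1=0xce x2=0x2d x3=0xa1 x4=0xa1  N=1 Z=0
-- IRQ taken; context saved, return-PC = 6 --

K = 5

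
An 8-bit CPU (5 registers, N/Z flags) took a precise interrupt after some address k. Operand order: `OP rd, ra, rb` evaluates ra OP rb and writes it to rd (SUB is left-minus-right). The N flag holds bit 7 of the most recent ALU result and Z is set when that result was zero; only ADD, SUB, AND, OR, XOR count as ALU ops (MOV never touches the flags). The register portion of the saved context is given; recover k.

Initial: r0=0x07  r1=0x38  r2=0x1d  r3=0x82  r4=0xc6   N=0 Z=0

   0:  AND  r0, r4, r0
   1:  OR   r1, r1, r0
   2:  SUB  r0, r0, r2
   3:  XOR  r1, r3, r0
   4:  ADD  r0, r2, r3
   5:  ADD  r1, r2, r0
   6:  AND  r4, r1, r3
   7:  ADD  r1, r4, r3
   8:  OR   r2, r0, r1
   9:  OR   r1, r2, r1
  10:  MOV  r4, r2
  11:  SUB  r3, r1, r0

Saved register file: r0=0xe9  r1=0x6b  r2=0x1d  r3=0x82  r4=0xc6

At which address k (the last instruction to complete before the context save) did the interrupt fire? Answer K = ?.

after  0: r0=0x06 r1=0x38 r2=0x1d r3=0x82 r4=0xc6  N=0 Z=0
after  1: r0=0x06 r1=0x3e r2=0x1d r3=0x82 r4=0xc6  N=0 Z=0
after  2: r0=0xe9 r1=0x3e r2=0x1d r3=0x82 r4=0xc6  N=1 Z=0
after  3: r0=0xe9 r1=0x6b r2=0x1d r3=0x82 r4=0xc6  N=0 Z=0
-- IRQ taken; context saved, return-PC = 4 --

K = 3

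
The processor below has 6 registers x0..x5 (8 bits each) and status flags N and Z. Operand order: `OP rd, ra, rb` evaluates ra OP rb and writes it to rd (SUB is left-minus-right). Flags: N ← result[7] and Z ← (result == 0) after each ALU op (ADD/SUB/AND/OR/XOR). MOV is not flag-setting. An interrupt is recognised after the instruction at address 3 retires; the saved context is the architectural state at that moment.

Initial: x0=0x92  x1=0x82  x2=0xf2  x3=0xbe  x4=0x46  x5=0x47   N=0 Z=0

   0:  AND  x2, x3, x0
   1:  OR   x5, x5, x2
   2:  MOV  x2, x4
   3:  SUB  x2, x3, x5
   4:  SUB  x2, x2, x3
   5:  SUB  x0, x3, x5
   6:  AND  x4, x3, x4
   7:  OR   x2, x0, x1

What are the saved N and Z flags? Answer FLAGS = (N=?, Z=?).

FLAGS = (N=1, Z=0)

after  0: x0=0x92 x1=0x82 x2=0x92 x3=0xbe x4=0x46 x5=0x47  N=1 Z=0
after  1: x0=0x92 x1=0x82 x2=0x92 x3=0xbe x4=0x46 x5=0xd7  N=1 Z=0
after  2: x0=0x92 x1=0x82 x2=0x46 x3=0xbe x4=0x46 x5=0xd7  N=1 Z=0
after  3: x0=0x92 x1=0x82 x2=0xe7 x3=0xbe x4=0x46 x5=0xd7  N=1 Z=0
-- IRQ taken; context saved, return-PC = 4 --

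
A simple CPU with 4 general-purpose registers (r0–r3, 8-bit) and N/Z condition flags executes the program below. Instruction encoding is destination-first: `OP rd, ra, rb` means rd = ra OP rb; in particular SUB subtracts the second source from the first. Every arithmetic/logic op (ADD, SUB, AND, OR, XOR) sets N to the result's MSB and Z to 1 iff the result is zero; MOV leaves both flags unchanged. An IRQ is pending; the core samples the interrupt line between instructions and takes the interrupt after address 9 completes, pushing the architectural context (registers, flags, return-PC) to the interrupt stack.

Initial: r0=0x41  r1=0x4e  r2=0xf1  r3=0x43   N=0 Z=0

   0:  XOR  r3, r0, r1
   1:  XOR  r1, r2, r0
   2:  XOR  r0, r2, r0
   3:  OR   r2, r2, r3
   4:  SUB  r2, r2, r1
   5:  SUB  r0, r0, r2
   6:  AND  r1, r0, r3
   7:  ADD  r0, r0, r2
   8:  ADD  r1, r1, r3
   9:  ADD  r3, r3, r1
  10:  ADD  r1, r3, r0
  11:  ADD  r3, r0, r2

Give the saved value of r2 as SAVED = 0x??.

SAVED = 0x4f

after  0: r0=0x41 r1=0x4e r2=0xf1 r3=0x0f  N=0 Z=0
after  1: r0=0x41 r1=0xb0 r2=0xf1 r3=0x0f  N=1 Z=0
after  2: r0=0xb0 r1=0xb0 r2=0xf1 r3=0x0f  N=1 Z=0
after  3: r0=0xb0 r1=0xb0 r2=0xff r3=0x0f  N=1 Z=0
after  4: r0=0xb0 r1=0xb0 r2=0x4f r3=0x0f  N=0 Z=0
after  5: r0=0x61 r1=0xb0 r2=0x4f r3=0x0f  N=0 Z=0
after  6: r0=0x61 r1=0x01 r2=0x4f r3=0x0f  N=0 Z=0
after  7: r0=0xb0 r1=0x01 r2=0x4f r3=0x0f  N=1 Z=0
after  8: r0=0xb0 r1=0x10 r2=0x4f r3=0x0f  N=0 Z=0
after  9: r0=0xb0 r1=0x10 r2=0x4f r3=0x1f  N=0 Z=0
-- IRQ taken; context saved, return-PC = 10 --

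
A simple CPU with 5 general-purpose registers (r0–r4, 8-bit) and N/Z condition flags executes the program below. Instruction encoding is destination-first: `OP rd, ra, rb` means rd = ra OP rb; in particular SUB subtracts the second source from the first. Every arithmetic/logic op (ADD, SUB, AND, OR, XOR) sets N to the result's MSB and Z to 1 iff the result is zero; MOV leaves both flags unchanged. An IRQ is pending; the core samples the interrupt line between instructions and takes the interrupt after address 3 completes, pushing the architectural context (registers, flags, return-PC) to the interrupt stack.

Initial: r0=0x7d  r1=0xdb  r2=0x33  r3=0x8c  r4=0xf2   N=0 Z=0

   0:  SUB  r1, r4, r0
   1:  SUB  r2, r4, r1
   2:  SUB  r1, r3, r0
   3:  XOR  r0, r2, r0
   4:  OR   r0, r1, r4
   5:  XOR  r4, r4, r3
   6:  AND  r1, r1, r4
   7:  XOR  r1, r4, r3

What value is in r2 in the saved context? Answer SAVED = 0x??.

after  0: r0=0x7d r1=0x75 r2=0x33 r3=0x8c r4=0xf2  N=0 Z=0
after  1: r0=0x7d r1=0x75 r2=0x7d r3=0x8c r4=0xf2  N=0 Z=0
after  2: r0=0x7d r1=0x0f r2=0x7d r3=0x8c r4=0xf2  N=0 Z=0
after  3: r0=0x00 r1=0x0f r2=0x7d r3=0x8c r4=0xf2  N=0 Z=1
-- IRQ taken; context saved, return-PC = 4 --

SAVED = 0x7d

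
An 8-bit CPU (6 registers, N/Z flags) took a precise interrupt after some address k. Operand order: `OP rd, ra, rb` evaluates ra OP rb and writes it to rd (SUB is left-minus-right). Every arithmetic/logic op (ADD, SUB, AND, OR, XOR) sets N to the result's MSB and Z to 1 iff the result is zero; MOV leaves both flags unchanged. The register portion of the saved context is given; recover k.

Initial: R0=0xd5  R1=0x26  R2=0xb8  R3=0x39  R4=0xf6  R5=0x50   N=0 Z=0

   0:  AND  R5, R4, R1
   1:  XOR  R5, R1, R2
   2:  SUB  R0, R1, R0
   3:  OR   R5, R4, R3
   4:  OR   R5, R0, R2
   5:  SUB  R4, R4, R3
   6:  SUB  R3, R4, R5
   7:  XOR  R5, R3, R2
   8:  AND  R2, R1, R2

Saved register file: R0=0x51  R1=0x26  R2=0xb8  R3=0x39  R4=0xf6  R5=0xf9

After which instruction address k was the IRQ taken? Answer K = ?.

K = 4

after  0: R0=0xd5 R1=0x26 R2=0xb8 R3=0x39 R4=0xf6 R5=0x26  N=0 Z=0
after  1: R0=0xd5 R1=0x26 R2=0xb8 R3=0x39 R4=0xf6 R5=0x9e  N=1 Z=0
after  2: R0=0x51 R1=0x26 R2=0xb8 R3=0x39 R4=0xf6 R5=0x9e  N=0 Z=0
after  3: R0=0x51 R1=0x26 R2=0xb8 R3=0x39 R4=0xf6 R5=0xff  N=1 Z=0
after  4: R0=0x51 R1=0x26 R2=0xb8 R3=0x39 R4=0xf6 R5=0xf9  N=1 Z=0
-- IRQ taken; context saved, return-PC = 5 --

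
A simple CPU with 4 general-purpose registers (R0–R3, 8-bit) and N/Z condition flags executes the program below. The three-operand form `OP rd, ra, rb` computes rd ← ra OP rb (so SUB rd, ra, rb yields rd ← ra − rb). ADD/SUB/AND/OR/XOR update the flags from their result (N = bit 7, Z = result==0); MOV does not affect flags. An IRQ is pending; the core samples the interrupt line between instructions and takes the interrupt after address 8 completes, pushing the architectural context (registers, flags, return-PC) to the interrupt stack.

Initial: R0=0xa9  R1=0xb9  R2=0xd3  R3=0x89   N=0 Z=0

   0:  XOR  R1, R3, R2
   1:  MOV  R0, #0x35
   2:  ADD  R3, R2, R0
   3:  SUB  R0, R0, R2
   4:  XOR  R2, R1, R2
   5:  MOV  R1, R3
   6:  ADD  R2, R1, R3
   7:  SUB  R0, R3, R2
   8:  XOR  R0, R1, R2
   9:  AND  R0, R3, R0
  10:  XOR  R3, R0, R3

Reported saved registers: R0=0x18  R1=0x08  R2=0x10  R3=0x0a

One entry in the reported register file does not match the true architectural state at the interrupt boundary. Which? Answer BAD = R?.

BAD = R3

after  0: R0=0xa9 R1=0x5a R2=0xd3 R3=0x89  N=0 Z=0
after  1: R0=0x35 R1=0x5a R2=0xd3 R3=0x89  N=0 Z=0
after  2: R0=0x35 R1=0x5a R2=0xd3 R3=0x08  N=0 Z=0
after  3: R0=0x62 R1=0x5a R2=0xd3 R3=0x08  N=0 Z=0
after  4: R0=0x62 R1=0x5a R2=0x89 R3=0x08  N=1 Z=0
after  5: R0=0x62 R1=0x08 R2=0x89 R3=0x08  N=1 Z=0
after  6: R0=0x62 R1=0x08 R2=0x10 R3=0x08  N=0 Z=0
after  7: R0=0xf8 R1=0x08 R2=0x10 R3=0x08  N=1 Z=0
after  8: R0=0x18 R1=0x08 R2=0x10 R3=0x08  N=0 Z=0
-- IRQ taken; context saved, return-PC = 9 --
mismatch: R3: reported 0x0a vs actual 0x08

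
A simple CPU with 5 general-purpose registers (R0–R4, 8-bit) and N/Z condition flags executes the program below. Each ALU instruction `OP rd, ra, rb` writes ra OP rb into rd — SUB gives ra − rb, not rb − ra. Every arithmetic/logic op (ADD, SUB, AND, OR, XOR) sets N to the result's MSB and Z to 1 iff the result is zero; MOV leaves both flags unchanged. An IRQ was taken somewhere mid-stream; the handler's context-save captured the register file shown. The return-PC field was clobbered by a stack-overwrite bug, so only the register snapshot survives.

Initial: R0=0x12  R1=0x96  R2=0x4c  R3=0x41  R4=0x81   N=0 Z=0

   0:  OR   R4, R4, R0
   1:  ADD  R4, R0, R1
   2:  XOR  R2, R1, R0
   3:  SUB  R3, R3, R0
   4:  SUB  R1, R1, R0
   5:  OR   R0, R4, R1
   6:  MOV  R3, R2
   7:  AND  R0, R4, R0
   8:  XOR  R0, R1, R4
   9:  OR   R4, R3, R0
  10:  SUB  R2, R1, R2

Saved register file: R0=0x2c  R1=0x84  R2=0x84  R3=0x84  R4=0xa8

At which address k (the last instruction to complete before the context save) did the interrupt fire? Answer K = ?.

K = 8

after  0: R0=0x12 R1=0x96 R2=0x4c R3=0x41 R4=0x93  N=1 Z=0
after  1: R0=0x12 R1=0x96 R2=0x4c R3=0x41 R4=0xa8  N=1 Z=0
after  2: R0=0x12 R1=0x96 R2=0x84 R3=0x41 R4=0xa8  N=1 Z=0
after  3: R0=0x12 R1=0x96 R2=0x84 R3=0x2f R4=0xa8  N=0 Z=0
after  4: R0=0x12 R1=0x84 R2=0x84 R3=0x2f R4=0xa8  N=1 Z=0
after  5: R0=0xac R1=0x84 R2=0x84 R3=0x2f R4=0xa8  N=1 Z=0
after  6: R0=0xac R1=0x84 R2=0x84 R3=0x84 R4=0xa8  N=1 Z=0
after  7: R0=0xa8 R1=0x84 R2=0x84 R3=0x84 R4=0xa8  N=1 Z=0
after  8: R0=0x2c R1=0x84 R2=0x84 R3=0x84 R4=0xa8  N=0 Z=0
-- IRQ taken; context saved, return-PC = 9 --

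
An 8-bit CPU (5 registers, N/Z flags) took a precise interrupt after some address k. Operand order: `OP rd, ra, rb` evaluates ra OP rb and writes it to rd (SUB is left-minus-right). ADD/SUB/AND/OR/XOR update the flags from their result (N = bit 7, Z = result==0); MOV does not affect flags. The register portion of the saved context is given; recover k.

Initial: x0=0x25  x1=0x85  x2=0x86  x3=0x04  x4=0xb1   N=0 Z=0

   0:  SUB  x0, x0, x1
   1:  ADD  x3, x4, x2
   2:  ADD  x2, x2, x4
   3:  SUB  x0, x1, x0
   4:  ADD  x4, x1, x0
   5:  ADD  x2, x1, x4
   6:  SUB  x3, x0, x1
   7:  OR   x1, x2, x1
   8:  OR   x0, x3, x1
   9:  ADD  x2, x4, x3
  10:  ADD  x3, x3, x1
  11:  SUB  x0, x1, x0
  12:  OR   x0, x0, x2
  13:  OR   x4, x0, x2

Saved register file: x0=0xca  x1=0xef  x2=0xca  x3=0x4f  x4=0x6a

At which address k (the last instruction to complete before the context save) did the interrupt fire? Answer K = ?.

after  0: x0=0xa0 x1=0x85 x2=0x86 x3=0x04 x4=0xb1  N=1 Z=0
after  1: x0=0xa0 x1=0x85 x2=0x86 x3=0x37 x4=0xb1  N=0 Z=0
after  2: x0=0xa0 x1=0x85 x2=0x37 x3=0x37 x4=0xb1  N=0 Z=0
after  3: x0=0xe5 x1=0x85 x2=0x37 x3=0x37 x4=0xb1  N=1 Z=0
after  4: x0=0xe5 x1=0x85 x2=0x37 x3=0x37 x4=0x6a  N=0 Z=0
after  5: x0=0xe5 x1=0x85 x2=0xef x3=0x37 x4=0x6a  N=1 Z=0
after  6: x0=0xe5 x1=0x85 x2=0xef x3=0x60 x4=0x6a  N=0 Z=0
after  7: x0=0xe5 x1=0xef x2=0xef x3=0x60 x4=0x6a  N=1 Z=0
after  8: x0=0xef x1=0xef x2=0xef x3=0x60 x4=0x6a  N=1 Z=0
after  9: x0=0xef x1=0xef x2=0xca x3=0x60 x4=0x6a  N=1 Z=0
after 10: x0=0xef x1=0xef x2=0xca x3=0x4f x4=0x6a  N=0 Z=0
after 11: x0=0x00 x1=0xef x2=0xca x3=0x4f x4=0x6a  N=0 Z=1
after 12: x0=0xca x1=0xef x2=0xca x3=0x4f x4=0x6a  N=1 Z=0
-- IRQ taken; context saved, return-PC = 13 --

K = 12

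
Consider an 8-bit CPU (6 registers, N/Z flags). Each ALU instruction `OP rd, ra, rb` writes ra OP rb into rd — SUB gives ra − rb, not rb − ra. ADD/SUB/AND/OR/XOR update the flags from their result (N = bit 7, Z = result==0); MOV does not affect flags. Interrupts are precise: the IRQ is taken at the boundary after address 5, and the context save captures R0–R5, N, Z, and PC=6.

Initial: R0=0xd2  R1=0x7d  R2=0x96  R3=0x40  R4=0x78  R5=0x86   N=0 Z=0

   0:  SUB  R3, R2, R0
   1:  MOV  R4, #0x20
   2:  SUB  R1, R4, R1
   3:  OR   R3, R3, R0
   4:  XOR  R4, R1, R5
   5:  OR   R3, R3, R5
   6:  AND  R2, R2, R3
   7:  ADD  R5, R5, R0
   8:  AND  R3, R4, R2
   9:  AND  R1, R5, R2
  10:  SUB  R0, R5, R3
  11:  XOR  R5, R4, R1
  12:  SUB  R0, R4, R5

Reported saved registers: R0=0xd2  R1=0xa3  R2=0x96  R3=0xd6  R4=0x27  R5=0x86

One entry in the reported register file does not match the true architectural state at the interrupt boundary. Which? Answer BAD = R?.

BAD = R4

after  0: R0=0xd2 R1=0x7d R2=0x96 R3=0xc4 R4=0x78 R5=0x86  N=1 Z=0
after  1: R0=0xd2 R1=0x7d R2=0x96 R3=0xc4 R4=0x20 R5=0x86  N=1 Z=0
after  2: R0=0xd2 R1=0xa3 R2=0x96 R3=0xc4 R4=0x20 R5=0x86  N=1 Z=0
after  3: R0=0xd2 R1=0xa3 R2=0x96 R3=0xd6 R4=0x20 R5=0x86  N=1 Z=0
after  4: R0=0xd2 R1=0xa3 R2=0x96 R3=0xd6 R4=0x25 R5=0x86  N=0 Z=0
after  5: R0=0xd2 R1=0xa3 R2=0x96 R3=0xd6 R4=0x25 R5=0x86  N=1 Z=0
-- IRQ taken; context saved, return-PC = 6 --
mismatch: R4: reported 0x27 vs actual 0x25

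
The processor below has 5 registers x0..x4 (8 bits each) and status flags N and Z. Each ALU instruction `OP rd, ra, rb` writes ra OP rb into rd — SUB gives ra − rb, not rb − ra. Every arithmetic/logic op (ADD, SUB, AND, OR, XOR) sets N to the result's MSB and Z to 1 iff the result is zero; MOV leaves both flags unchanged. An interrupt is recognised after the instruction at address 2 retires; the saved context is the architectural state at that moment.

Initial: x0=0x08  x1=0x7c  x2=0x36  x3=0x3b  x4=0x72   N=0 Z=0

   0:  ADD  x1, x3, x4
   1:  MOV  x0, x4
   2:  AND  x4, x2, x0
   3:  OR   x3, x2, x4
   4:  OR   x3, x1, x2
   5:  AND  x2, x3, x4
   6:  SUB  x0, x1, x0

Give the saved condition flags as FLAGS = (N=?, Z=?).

FLAGS = (N=0, Z=0)

after  0: x0=0x08 x1=0xad x2=0x36 x3=0x3b x4=0x72  N=1 Z=0
after  1: x0=0x72 x1=0xad x2=0x36 x3=0x3b x4=0x72  N=1 Z=0
after  2: x0=0x72 x1=0xad x2=0x36 x3=0x3b x4=0x32  N=0 Z=0
-- IRQ taken; context saved, return-PC = 3 --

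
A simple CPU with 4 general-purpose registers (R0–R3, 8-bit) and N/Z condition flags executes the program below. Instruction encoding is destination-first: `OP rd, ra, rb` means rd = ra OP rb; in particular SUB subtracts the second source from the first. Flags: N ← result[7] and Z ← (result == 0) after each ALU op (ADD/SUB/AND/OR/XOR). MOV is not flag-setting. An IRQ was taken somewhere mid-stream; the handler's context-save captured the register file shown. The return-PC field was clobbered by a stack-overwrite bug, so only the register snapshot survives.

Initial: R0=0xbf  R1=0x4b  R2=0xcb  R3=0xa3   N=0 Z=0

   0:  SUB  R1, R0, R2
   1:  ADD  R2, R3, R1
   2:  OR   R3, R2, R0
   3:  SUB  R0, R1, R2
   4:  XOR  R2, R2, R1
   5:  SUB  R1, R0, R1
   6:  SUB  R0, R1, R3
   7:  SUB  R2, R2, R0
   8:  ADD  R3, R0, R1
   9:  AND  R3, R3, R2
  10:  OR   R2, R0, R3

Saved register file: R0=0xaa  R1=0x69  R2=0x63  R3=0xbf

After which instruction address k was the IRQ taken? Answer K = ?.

after  0: R0=0xbf R1=0xf4 R2=0xcb R3=0xa3  N=1 Z=0
after  1: R0=0xbf R1=0xf4 R2=0x97 R3=0xa3  N=1 Z=0
after  2: R0=0xbf R1=0xf4 R2=0x97 R3=0xbf  N=1 Z=0
after  3: R0=0x5d R1=0xf4 R2=0x97 R3=0xbf  N=0 Z=0
after  4: R0=0x5d R1=0xf4 R2=0x63 R3=0xbf  N=0 Z=0
after  5: R0=0x5d R1=0x69 R2=0x63 R3=0xbf  N=0 Z=0
after  6: R0=0xaa R1=0x69 R2=0x63 R3=0xbf  N=1 Z=0
-- IRQ taken; context saved, return-PC = 7 --

K = 6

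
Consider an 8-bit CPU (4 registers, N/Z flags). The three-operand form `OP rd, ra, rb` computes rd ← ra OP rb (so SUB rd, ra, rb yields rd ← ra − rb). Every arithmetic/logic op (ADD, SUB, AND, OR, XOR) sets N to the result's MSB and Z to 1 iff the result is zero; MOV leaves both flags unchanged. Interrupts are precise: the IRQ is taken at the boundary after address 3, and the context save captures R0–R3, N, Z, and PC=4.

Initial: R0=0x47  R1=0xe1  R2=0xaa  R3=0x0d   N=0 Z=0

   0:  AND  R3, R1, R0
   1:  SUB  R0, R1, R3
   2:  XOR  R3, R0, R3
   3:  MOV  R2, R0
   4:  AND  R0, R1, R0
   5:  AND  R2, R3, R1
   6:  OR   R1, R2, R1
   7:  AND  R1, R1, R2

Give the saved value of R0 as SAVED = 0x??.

SAVED = 0xa0

after  0: R0=0x47 R1=0xe1 R2=0xaa R3=0x41  N=0 Z=0
after  1: R0=0xa0 R1=0xe1 R2=0xaa R3=0x41  N=1 Z=0
after  2: R0=0xa0 R1=0xe1 R2=0xaa R3=0xe1  N=1 Z=0
after  3: R0=0xa0 R1=0xe1 R2=0xa0 R3=0xe1  N=1 Z=0
-- IRQ taken; context saved, return-PC = 4 --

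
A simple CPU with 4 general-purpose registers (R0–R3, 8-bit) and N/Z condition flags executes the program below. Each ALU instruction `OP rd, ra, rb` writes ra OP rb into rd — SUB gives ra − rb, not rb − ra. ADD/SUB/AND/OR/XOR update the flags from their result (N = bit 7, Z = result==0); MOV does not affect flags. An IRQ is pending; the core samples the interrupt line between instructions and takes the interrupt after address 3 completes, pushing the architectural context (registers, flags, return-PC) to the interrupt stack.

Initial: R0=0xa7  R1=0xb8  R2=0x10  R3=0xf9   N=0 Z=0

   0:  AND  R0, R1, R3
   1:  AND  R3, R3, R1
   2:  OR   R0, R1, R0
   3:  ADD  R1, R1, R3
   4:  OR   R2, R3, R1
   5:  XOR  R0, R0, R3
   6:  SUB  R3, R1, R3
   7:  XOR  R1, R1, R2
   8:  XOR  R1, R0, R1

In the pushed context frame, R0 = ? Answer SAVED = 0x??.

SAVED = 0xb8

after  0: R0=0xb8 R1=0xb8 R2=0x10 R3=0xf9  N=1 Z=0
after  1: R0=0xb8 R1=0xb8 R2=0x10 R3=0xb8  N=1 Z=0
after  2: R0=0xb8 R1=0xb8 R2=0x10 R3=0xb8  N=1 Z=0
after  3: R0=0xb8 R1=0x70 R2=0x10 R3=0xb8  N=0 Z=0
-- IRQ taken; context saved, return-PC = 4 --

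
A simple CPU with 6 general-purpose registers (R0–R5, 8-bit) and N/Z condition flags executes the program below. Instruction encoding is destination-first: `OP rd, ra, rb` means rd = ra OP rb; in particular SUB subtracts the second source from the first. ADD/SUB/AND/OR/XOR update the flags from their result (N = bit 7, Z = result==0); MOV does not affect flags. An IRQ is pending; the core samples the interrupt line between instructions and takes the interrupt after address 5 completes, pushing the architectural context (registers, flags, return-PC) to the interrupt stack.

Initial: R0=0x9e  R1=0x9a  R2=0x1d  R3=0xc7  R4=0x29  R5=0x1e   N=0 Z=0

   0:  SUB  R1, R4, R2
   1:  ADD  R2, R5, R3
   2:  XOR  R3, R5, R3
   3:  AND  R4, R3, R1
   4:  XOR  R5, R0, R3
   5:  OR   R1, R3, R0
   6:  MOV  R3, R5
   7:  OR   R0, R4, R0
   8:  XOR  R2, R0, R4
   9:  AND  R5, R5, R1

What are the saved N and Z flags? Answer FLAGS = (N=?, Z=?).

after  0: R0=0x9e R1=0x0c R2=0x1d R3=0xc7 R4=0x29 R5=0x1e  N=0 Z=0
after  1: R0=0x9e R1=0x0c R2=0xe5 R3=0xc7 R4=0x29 R5=0x1e  N=1 Z=0
after  2: R0=0x9e R1=0x0c R2=0xe5 R3=0xd9 R4=0x29 R5=0x1e  N=1 Z=0
after  3: R0=0x9e R1=0x0c R2=0xe5 R3=0xd9 R4=0x08 R5=0x1e  N=0 Z=0
after  4: R0=0x9e R1=0x0c R2=0xe5 R3=0xd9 R4=0x08 R5=0x47  N=0 Z=0
after  5: R0=0x9e R1=0xdf R2=0xe5 R3=0xd9 R4=0x08 R5=0x47  N=1 Z=0
-- IRQ taken; context saved, return-PC = 6 --

FLAGS = (N=1, Z=0)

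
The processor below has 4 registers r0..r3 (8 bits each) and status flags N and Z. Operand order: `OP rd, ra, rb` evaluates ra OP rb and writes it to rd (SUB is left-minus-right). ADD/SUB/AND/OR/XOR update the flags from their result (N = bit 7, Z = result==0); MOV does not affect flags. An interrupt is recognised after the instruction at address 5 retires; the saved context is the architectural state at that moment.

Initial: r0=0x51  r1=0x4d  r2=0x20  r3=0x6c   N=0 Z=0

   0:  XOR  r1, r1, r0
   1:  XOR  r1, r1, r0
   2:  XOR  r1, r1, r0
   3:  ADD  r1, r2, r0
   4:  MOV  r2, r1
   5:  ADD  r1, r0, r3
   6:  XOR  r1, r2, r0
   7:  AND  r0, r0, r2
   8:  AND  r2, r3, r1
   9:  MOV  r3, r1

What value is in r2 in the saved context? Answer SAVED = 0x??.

after  0: r0=0x51 r1=0x1c r2=0x20 r3=0x6c  N=0 Z=0
after  1: r0=0x51 r1=0x4d r2=0x20 r3=0x6c  N=0 Z=0
after  2: r0=0x51 r1=0x1c r2=0x20 r3=0x6c  N=0 Z=0
after  3: r0=0x51 r1=0x71 r2=0x20 r3=0x6c  N=0 Z=0
after  4: r0=0x51 r1=0x71 r2=0x71 r3=0x6c  N=0 Z=0
after  5: r0=0x51 r1=0xbd r2=0x71 r3=0x6c  N=1 Z=0
-- IRQ taken; context saved, return-PC = 6 --

SAVED = 0x71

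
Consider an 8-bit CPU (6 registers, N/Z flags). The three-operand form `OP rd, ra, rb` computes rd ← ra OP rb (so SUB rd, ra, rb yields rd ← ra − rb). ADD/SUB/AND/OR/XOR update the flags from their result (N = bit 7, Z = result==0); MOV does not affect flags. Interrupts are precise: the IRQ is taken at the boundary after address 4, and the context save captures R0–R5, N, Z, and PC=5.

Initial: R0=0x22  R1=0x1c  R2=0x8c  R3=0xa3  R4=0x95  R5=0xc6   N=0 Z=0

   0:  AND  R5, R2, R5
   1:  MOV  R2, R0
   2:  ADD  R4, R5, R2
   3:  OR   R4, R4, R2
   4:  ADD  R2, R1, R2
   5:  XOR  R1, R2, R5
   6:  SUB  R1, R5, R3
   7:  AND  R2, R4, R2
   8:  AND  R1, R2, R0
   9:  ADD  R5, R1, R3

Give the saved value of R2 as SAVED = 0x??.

SAVED = 0x3e

after  0: R0=0x22 R1=0x1c R2=0x8c R3=0xa3 R4=0x95 R5=0x84  N=1 Z=0
after  1: R0=0x22 R1=0x1c R2=0x22 R3=0xa3 R4=0x95 R5=0x84  N=1 Z=0
after  2: R0=0x22 R1=0x1c R2=0x22 R3=0xa3 R4=0xa6 R5=0x84  N=1 Z=0
after  3: R0=0x22 R1=0x1c R2=0x22 R3=0xa3 R4=0xa6 R5=0x84  N=1 Z=0
after  4: R0=0x22 R1=0x1c R2=0x3e R3=0xa3 R4=0xa6 R5=0x84  N=0 Z=0
-- IRQ taken; context saved, return-PC = 5 --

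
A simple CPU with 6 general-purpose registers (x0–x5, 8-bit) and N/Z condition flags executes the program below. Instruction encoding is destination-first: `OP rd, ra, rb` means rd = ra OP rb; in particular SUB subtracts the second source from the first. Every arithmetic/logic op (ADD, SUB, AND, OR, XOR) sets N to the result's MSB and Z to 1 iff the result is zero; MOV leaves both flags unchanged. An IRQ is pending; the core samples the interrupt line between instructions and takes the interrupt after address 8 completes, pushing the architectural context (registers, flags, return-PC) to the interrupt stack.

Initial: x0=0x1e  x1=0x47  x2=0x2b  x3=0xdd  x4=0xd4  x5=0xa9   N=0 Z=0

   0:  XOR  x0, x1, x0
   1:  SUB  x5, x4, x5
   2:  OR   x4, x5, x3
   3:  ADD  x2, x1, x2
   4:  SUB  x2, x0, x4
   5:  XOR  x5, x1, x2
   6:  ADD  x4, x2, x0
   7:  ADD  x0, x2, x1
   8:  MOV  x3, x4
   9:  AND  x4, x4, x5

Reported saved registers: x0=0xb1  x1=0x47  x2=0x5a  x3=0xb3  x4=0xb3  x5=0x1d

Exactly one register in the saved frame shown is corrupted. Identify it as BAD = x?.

after  0: x0=0x59 x1=0x47 x2=0x2b x3=0xdd x4=0xd4 x5=0xa9  N=0 Z=0
after  1: x0=0x59 x1=0x47 x2=0x2b x3=0xdd x4=0xd4 x5=0x2b  N=0 Z=0
after  2: x0=0x59 x1=0x47 x2=0x2b x3=0xdd x4=0xff x5=0x2b  N=1 Z=0
after  3: x0=0x59 x1=0x47 x2=0x72 x3=0xdd x4=0xff x5=0x2b  N=0 Z=0
after  4: x0=0x59 x1=0x47 x2=0x5a x3=0xdd x4=0xff x5=0x2b  N=0 Z=0
after  5: x0=0x59 x1=0x47 x2=0x5a x3=0xdd x4=0xff x5=0x1d  N=0 Z=0
after  6: x0=0x59 x1=0x47 x2=0x5a x3=0xdd x4=0xb3 x5=0x1d  N=1 Z=0
after  7: x0=0xa1 x1=0x47 x2=0x5a x3=0xdd x4=0xb3 x5=0x1d  N=1 Z=0
after  8: x0=0xa1 x1=0x47 x2=0x5a x3=0xb3 x4=0xb3 x5=0x1d  N=1 Z=0
-- IRQ taken; context saved, return-PC = 9 --
mismatch: x0: reported 0xb1 vs actual 0xa1

BAD = x0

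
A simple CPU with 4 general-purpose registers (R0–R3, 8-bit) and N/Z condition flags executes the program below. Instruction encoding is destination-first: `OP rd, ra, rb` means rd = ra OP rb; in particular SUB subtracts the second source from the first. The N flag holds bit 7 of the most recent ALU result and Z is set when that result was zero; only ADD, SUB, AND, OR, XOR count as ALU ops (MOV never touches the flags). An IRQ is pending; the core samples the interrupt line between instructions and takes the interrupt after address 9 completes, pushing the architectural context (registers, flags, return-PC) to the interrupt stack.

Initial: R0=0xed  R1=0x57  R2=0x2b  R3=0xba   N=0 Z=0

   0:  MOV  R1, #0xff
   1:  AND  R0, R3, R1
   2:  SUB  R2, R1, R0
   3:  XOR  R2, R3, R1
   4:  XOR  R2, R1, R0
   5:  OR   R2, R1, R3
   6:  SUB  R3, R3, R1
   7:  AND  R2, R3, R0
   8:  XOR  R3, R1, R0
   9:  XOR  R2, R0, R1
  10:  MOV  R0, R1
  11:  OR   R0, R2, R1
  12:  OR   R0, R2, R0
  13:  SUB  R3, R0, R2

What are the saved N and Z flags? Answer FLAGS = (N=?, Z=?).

FLAGS = (N=0, Z=0)

after  0: R0=0xed R1=0xff R2=0x2b R3=0xba  N=0 Z=0
after  1: R0=0xba R1=0xff R2=0x2b R3=0xba  N=1 Z=0
after  2: R0=0xba R1=0xff R2=0x45 R3=0xba  N=0 Z=0
after  3: R0=0xba R1=0xff R2=0x45 R3=0xba  N=0 Z=0
after  4: R0=0xba R1=0xff R2=0x45 R3=0xba  N=0 Z=0
after  5: R0=0xba R1=0xff R2=0xff R3=0xba  N=1 Z=0
after  6: R0=0xba R1=0xff R2=0xff R3=0xbb  N=1 Z=0
after  7: R0=0xba R1=0xff R2=0xba R3=0xbb  N=1 Z=0
after  8: R0=0xba R1=0xff R2=0xba R3=0x45  N=0 Z=0
after  9: R0=0xba R1=0xff R2=0x45 R3=0x45  N=0 Z=0
-- IRQ taken; context saved, return-PC = 10 --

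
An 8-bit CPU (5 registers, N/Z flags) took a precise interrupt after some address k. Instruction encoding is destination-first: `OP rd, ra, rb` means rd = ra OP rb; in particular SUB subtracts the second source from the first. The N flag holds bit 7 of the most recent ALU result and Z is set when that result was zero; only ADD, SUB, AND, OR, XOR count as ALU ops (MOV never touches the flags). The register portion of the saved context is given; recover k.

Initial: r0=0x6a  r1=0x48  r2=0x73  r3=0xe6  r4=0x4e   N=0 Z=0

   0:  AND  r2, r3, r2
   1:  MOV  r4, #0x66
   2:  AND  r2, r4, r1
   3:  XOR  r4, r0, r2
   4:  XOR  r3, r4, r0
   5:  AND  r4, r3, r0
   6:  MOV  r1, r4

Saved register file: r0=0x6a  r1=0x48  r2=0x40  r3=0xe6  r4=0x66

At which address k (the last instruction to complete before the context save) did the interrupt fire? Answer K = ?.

K = 2

after  0: r0=0x6a r1=0x48 r2=0x62 r3=0xe6 r4=0x4e  N=0 Z=0
after  1: r0=0x6a r1=0x48 r2=0x62 r3=0xe6 r4=0x66  N=0 Z=0
after  2: r0=0x6a r1=0x48 r2=0x40 r3=0xe6 r4=0x66  N=0 Z=0
-- IRQ taken; context saved, return-PC = 3 --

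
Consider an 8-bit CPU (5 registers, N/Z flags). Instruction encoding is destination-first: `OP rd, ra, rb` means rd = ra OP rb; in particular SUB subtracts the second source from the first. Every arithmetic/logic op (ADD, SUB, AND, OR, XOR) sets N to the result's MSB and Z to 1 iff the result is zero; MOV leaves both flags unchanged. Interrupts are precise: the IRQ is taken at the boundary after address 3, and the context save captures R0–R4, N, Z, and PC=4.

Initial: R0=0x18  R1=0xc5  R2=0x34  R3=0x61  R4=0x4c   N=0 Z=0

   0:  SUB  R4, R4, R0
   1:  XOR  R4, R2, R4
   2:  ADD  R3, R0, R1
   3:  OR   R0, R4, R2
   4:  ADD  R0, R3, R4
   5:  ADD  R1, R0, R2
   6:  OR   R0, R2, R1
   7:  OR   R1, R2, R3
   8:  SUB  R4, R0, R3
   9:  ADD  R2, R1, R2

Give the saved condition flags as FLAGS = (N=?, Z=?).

FLAGS = (N=0, Z=0)

after  0: R0=0x18 R1=0xc5 R2=0x34 R3=0x61 R4=0x34  N=0 Z=0
after  1: R0=0x18 R1=0xc5 R2=0x34 R3=0x61 R4=0x00  N=0 Z=1
after  2: R0=0x18 R1=0xc5 R2=0x34 R3=0xdd R4=0x00  N=1 Z=0
after  3: R0=0x34 R1=0xc5 R2=0x34 R3=0xdd R4=0x00  N=0 Z=0
-- IRQ taken; context saved, return-PC = 4 --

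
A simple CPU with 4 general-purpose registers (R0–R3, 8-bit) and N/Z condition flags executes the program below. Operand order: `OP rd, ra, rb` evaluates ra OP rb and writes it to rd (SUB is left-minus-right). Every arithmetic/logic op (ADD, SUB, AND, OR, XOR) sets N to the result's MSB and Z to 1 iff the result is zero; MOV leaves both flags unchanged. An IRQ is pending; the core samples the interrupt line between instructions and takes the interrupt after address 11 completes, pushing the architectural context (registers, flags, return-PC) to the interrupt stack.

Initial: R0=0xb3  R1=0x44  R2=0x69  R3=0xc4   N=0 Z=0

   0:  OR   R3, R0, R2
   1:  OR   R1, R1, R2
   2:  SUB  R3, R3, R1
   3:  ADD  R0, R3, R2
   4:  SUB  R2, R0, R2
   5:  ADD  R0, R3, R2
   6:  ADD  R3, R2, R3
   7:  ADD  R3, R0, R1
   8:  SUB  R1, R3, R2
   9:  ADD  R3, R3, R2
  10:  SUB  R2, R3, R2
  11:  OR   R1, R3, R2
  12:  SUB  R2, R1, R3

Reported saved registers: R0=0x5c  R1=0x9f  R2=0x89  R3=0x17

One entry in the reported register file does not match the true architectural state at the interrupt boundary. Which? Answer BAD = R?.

BAD = R0

after  0: R0=0xb3 R1=0x44 R2=0x69 R3=0xfb  N=1 Z=0
after  1: R0=0xb3 R1=0x6d R2=0x69 R3=0xfb  N=0 Z=0
after  2: R0=0xb3 R1=0x6d R2=0x69 R3=0x8e  N=1 Z=0
after  3: R0=0xf7 R1=0x6d R2=0x69 R3=0x8e  N=1 Z=0
after  4: R0=0xf7 R1=0x6d R2=0x8e R3=0x8e  N=1 Z=0
after  5: R0=0x1c R1=0x6d R2=0x8e R3=0x8e  N=0 Z=0
after  6: R0=0x1c R1=0x6d R2=0x8e R3=0x1c  N=0 Z=0
after  7: R0=0x1c R1=0x6d R2=0x8e R3=0x89  N=1 Z=0
after  8: R0=0x1c R1=0xfb R2=0x8e R3=0x89  N=1 Z=0
after  9: R0=0x1c R1=0xfb R2=0x8e R3=0x17  N=0 Z=0
after 10: R0=0x1c R1=0xfb R2=0x89 R3=0x17  N=1 Z=0
after 11: R0=0x1c R1=0x9f R2=0x89 R3=0x17  N=1 Z=0
-- IRQ taken; context saved, return-PC = 12 --
mismatch: R0: reported 0x5c vs actual 0x1c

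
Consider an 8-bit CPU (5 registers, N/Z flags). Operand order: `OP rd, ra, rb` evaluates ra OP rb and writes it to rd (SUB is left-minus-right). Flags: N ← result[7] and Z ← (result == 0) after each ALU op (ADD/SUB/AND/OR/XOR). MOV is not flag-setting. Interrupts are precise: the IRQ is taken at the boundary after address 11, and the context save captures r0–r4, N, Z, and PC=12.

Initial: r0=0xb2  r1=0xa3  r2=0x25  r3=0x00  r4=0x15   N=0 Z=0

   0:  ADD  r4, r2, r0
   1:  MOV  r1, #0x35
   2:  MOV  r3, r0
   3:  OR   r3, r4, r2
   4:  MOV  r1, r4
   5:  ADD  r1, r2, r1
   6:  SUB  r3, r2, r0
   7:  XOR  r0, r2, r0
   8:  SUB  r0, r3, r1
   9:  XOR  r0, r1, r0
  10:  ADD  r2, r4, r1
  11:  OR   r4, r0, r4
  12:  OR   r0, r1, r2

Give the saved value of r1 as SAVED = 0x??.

SAVED = 0xfc

after  0: r0=0xb2 r1=0xa3 r2=0x25 r3=0x00 r4=0xd7  N=1 Z=0
after  1: r0=0xb2 r1=0x35 r2=0x25 r3=0x00 r4=0xd7  N=1 Z=0
after  2: r0=0xb2 r1=0x35 r2=0x25 r3=0xb2 r4=0xd7  N=1 Z=0
after  3: r0=0xb2 r1=0x35 r2=0x25 r3=0xf7 r4=0xd7  N=1 Z=0
after  4: r0=0xb2 r1=0xd7 r2=0x25 r3=0xf7 r4=0xd7  N=1 Z=0
after  5: r0=0xb2 r1=0xfc r2=0x25 r3=0xf7 r4=0xd7  N=1 Z=0
after  6: r0=0xb2 r1=0xfc r2=0x25 r3=0x73 r4=0xd7  N=0 Z=0
after  7: r0=0x97 r1=0xfc r2=0x25 r3=0x73 r4=0xd7  N=1 Z=0
after  8: r0=0x77 r1=0xfc r2=0x25 r3=0x73 r4=0xd7  N=0 Z=0
after  9: r0=0x8b r1=0xfc r2=0x25 r3=0x73 r4=0xd7  N=1 Z=0
after 10: r0=0x8b r1=0xfc r2=0xd3 r3=0x73 r4=0xd7  N=1 Z=0
after 11: r0=0x8b r1=0xfc r2=0xd3 r3=0x73 r4=0xdf  N=1 Z=0
-- IRQ taken; context saved, return-PC = 12 --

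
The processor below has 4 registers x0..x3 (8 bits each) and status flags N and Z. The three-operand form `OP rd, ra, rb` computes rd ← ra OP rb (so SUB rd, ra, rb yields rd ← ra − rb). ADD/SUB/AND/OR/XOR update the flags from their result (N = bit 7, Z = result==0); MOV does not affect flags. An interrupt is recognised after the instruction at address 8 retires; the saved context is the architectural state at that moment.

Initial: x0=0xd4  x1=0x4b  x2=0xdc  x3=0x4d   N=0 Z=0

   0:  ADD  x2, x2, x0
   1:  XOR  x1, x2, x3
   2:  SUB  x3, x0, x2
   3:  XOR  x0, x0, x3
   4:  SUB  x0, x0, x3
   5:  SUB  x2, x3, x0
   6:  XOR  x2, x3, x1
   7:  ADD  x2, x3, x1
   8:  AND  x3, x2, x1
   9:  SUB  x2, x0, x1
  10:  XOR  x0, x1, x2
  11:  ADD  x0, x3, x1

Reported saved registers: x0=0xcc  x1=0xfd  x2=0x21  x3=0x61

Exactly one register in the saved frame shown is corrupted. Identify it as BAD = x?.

BAD = x3

after  0: x0=0xd4 x1=0x4b x2=0xb0 x3=0x4d  N=1 Z=0
after  1: x0=0xd4 x1=0xfd x2=0xb0 x3=0x4d  N=1 Z=0
after  2: x0=0xd4 x1=0xfd x2=0xb0 x3=0x24  N=0 Z=0
after  3: x0=0xf0 x1=0xfd x2=0xb0 x3=0x24  N=1 Z=0
after  4: x0=0xcc x1=0xfd x2=0xb0 x3=0x24  N=1 Z=0
after  5: x0=0xcc x1=0xfd x2=0x58 x3=0x24  N=0 Z=0
after  6: x0=0xcc x1=0xfd x2=0xd9 x3=0x24  N=1 Z=0
after  7: x0=0xcc x1=0xfd x2=0x21 x3=0x24  N=0 Z=0
after  8: x0=0xcc x1=0xfd x2=0x21 x3=0x21  N=0 Z=0
-- IRQ taken; context saved, return-PC = 9 --
mismatch: x3: reported 0x61 vs actual 0x21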